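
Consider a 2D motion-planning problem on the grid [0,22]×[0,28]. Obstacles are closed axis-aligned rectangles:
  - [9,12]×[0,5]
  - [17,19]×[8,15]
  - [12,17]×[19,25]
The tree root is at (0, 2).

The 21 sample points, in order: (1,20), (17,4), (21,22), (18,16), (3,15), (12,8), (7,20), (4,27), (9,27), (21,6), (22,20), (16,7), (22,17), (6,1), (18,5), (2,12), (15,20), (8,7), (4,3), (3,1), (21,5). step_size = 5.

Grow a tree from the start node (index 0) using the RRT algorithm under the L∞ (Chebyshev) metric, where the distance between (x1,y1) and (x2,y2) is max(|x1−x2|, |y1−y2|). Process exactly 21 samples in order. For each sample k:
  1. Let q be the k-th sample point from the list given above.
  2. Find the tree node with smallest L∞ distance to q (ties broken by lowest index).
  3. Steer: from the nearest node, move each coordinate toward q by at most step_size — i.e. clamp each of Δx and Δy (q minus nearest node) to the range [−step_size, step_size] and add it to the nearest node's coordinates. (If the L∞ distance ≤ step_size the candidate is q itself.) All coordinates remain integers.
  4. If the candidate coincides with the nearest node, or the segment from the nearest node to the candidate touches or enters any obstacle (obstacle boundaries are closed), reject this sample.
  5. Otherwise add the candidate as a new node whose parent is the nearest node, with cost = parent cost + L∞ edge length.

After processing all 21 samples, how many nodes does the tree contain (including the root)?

Node count: 18

1. q=(1,20) nearest=0 d=18 new=(1,7) → add node 1 parent=0 cost=5
2. q=(17,4) nearest=1 d=16 new=(6,4) → add node 2 parent=1 cost=10
3. q=(21,22) nearest=2 d=18 new=(11,9) → add node 3 parent=2 cost=15
4. q=(18,16) nearest=3 d=7 new=(16,14) → add node 4 parent=3 cost=20
5. q=(3,15) nearest=1 d=8 new=(3,12) → add node 5 parent=1 cost=10
6. q=(12,8) nearest=3 d=1 new=(12,8) → add node 6 parent=3 cost=16
7. q=(7,20) nearest=5 d=8 new=(7,17) → add node 7 parent=5 cost=15
8. q=(4,27) nearest=7 d=10 new=(4,22) → add node 8 parent=7 cost=20
9. q=(9,27) nearest=8 d=5 new=(9,27) → add node 9 parent=8 cost=25
10. q=(21,6) nearest=4 d=8 new=(21,9) → blocked by [17,19]×[8,15], reject
11. q=(22,20) nearest=4 d=6 new=(21,19) → blocked by [17,19]×[8,15], reject
12. q=(16,7) nearest=6 d=4 new=(16,7) → add node 10 parent=6 cost=20
13. q=(22,17) nearest=4 d=6 new=(21,17) → blocked by [17,19]×[8,15], reject
14. q=(6,1) nearest=2 d=3 new=(6,1) → add node 11 parent=2 cost=13
15. q=(18,5) nearest=10 d=2 new=(18,5) → add node 12 parent=10 cost=22
16. q=(2,12) nearest=5 d=1 new=(2,12) → add node 13 parent=5 cost=11
17. q=(15,20) nearest=4 d=6 new=(15,19) → blocked by [12,17]×[19,25], reject
18. q=(8,7) nearest=2 d=3 new=(8,7) → add node 14 parent=2 cost=13
19. q=(4,3) nearest=2 d=2 new=(4,3) → add node 15 parent=2 cost=12
20. q=(3,1) nearest=15 d=2 new=(3,1) → add node 16 parent=15 cost=14
21. q=(21,5) nearest=12 d=3 new=(21,5) → add node 17 parent=12 cost=25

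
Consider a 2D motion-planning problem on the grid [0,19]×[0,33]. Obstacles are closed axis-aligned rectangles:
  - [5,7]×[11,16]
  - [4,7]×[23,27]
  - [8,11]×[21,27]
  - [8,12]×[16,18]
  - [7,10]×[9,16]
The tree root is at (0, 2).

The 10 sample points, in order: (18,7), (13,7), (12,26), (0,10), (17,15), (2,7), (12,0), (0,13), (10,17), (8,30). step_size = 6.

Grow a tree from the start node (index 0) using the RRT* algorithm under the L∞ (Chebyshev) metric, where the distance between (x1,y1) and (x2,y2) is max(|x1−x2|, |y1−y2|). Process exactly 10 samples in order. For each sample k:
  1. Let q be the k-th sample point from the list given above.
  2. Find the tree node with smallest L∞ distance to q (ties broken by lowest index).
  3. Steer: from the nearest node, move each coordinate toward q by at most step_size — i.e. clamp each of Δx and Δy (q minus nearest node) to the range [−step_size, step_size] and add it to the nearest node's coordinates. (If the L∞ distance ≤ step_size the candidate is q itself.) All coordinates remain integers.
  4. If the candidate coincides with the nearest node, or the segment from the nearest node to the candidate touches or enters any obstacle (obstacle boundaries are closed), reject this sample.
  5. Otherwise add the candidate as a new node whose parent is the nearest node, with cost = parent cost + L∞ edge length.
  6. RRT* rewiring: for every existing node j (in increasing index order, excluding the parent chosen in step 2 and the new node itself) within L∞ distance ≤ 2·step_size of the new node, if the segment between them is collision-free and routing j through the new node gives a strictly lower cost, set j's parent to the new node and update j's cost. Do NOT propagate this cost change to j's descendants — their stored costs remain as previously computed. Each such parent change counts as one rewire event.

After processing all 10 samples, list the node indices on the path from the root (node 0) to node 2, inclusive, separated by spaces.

Path: 0 1 2

1. q=(18,7) nearest=0 d=18 new=(6,7) → add node 1 parent=0 cost=6
2. q=(13,7) nearest=1 d=7 new=(12,7) → add node 2 parent=1 cost=12
3. q=(12,26) nearest=1 d=19 new=(12,13) → blocked by [7,10]×[9,16], reject
4. q=(0,10) nearest=1 d=6 new=(0,10) → add node 3 parent=1 cost=12
5. q=(17,15) nearest=2 d=8 new=(17,13) → add node 4 parent=2 cost=18
6. q=(2,7) nearest=3 d=3 new=(2,7) → add node 5 parent=3 cost=15
7. q=(12,0) nearest=1 d=7 new=(12,1) → add node 6 parent=1 cost=12
8. q=(0,13) nearest=3 d=3 new=(0,13) → add node 7 parent=3 cost=15
9. q=(10,17) nearest=4 d=7 new=(11,17) → blocked by [8,12]×[16,18], reject
10. q=(8,30) nearest=4 d=17 new=(11,19) → blocked by [8,12]×[16,18], reject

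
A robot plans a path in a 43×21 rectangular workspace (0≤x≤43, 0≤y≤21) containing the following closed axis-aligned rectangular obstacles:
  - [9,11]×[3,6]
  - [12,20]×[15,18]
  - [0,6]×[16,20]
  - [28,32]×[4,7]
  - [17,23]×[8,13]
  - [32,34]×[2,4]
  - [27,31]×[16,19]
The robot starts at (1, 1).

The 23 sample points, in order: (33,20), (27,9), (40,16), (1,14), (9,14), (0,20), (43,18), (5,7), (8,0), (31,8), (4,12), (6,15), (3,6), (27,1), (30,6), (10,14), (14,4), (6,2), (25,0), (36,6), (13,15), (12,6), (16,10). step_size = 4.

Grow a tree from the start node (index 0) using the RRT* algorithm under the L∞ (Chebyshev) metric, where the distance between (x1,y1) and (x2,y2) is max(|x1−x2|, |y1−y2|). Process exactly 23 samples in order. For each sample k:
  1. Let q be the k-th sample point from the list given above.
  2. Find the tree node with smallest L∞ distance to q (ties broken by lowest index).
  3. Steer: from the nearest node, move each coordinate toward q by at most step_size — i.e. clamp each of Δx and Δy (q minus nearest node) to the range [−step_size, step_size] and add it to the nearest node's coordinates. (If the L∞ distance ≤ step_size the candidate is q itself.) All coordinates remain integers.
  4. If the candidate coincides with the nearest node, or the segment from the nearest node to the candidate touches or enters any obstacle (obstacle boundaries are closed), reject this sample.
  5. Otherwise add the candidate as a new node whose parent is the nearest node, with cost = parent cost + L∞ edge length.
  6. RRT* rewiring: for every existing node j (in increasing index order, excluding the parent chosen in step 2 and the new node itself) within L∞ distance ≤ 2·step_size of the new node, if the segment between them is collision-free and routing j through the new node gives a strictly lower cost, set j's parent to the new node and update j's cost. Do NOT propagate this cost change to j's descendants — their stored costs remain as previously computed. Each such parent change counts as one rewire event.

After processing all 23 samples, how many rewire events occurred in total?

Rewire events: 2

1. q=(33,20) nearest=0 d=32 new=(5,5) → add node 1 parent=0 cost=4
2. q=(27,9) nearest=1 d=22 new=(9,9) → add node 2 parent=1 cost=8
3. q=(40,16) nearest=2 d=31 new=(13,13) → add node 3 parent=2 cost=12
4. q=(1,14) nearest=2 d=8 new=(5,13) → add node 4 parent=2 cost=12
5. q=(9,14) nearest=3 d=4 new=(9,14) → add node 5 parent=3 cost=16
6. q=(0,20) nearest=4 d=7 new=(1,17) → blocked by [0,6]×[16,20], reject
7. q=(43,18) nearest=3 d=30 new=(17,17) → blocked by [12,20]×[15,18], reject
8. q=(5,7) nearest=1 d=2 new=(5,7) → add node 6 parent=1 cost=6; rewire 5→6 (13<16)
9. q=(8,0) nearest=1 d=5 new=(8,1) → add node 7 parent=1 cost=8
10. q=(31,8) nearest=3 d=18 new=(17,9) → blocked by [17,23]×[8,13], reject
11. q=(4,12) nearest=4 d=1 new=(4,12) → add node 8 parent=4 cost=13
12. q=(6,15) nearest=4 d=2 new=(6,15) → add node 9 parent=4 cost=14
13. q=(3,6) nearest=1 d=2 new=(3,6) → add node 10 parent=1 cost=6; rewire 8→10 (12<13)
14. q=(27,1) nearest=3 d=14 new=(17,9) → blocked by [17,23]×[8,13], reject
15. q=(30,6) nearest=3 d=17 new=(17,9) → blocked by [17,23]×[8,13], reject
16. q=(10,14) nearest=5 d=1 new=(10,14) → add node 11 parent=5 cost=14
17. q=(14,4) nearest=2 d=5 new=(13,5) → add node 12 parent=2 cost=12
18. q=(6,2) nearest=7 d=2 new=(6,2) → add node 13 parent=7 cost=10
19. q=(25,0) nearest=12 d=12 new=(17,1) → add node 14 parent=12 cost=16
20. q=(36,6) nearest=14 d=19 new=(21,5) → add node 15 parent=14 cost=20
21. q=(13,15) nearest=3 d=2 new=(13,15) → blocked by [12,20]×[15,18], reject
22. q=(12,6) nearest=12 d=1 new=(12,6) → add node 16 parent=12 cost=13
23. q=(16,10) nearest=3 d=3 new=(16,10) → add node 17 parent=3 cost=15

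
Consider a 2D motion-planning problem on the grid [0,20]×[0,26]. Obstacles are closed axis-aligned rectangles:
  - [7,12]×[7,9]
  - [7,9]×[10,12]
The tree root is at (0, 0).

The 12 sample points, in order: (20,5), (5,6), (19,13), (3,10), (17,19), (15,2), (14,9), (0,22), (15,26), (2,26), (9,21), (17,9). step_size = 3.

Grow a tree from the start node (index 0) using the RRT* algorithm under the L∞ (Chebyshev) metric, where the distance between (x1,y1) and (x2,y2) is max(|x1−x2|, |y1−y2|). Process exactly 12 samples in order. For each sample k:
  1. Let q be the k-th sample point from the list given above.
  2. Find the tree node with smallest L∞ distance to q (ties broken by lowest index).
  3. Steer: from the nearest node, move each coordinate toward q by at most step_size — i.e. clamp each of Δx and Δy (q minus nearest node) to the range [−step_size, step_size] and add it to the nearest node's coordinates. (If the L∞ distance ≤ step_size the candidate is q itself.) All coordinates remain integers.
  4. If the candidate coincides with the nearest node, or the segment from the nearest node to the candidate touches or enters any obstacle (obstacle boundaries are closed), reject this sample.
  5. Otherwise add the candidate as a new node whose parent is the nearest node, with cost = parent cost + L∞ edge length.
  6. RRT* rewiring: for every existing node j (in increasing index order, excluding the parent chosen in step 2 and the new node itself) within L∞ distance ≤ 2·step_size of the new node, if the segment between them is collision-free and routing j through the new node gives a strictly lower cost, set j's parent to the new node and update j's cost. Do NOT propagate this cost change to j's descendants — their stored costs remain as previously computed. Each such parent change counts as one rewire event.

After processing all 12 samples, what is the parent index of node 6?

1. q=(20,5) nearest=0 d=20 new=(3,3) → add node 1 parent=0 cost=3
2. q=(5,6) nearest=1 d=3 new=(5,6) → add node 2 parent=1 cost=6
3. q=(19,13) nearest=2 d=14 new=(8,9) → blocked by [7,12]×[7,9], reject
4. q=(3,10) nearest=2 d=4 new=(3,9) → add node 3 parent=2 cost=9
5. q=(17,19) nearest=2 d=13 new=(8,9) → blocked by [7,12]×[7,9], reject
6. q=(15,2) nearest=2 d=10 new=(8,3) → add node 4 parent=2 cost=9
7. q=(14,9) nearest=4 d=6 new=(11,6) → add node 5 parent=4 cost=12
8. q=(0,22) nearest=3 d=13 new=(0,12) → add node 6 parent=3 cost=12
9. q=(15,26) nearest=6 d=15 new=(3,15) → add node 7 parent=6 cost=15
10. q=(2,26) nearest=7 d=11 new=(2,18) → add node 8 parent=7 cost=18
11. q=(9,21) nearest=7 d=6 new=(6,18) → add node 9 parent=7 cost=18
12. q=(17,9) nearest=5 d=6 new=(14,9) → blocked by [7,12]×[7,9], reject

Parent of node 6: 3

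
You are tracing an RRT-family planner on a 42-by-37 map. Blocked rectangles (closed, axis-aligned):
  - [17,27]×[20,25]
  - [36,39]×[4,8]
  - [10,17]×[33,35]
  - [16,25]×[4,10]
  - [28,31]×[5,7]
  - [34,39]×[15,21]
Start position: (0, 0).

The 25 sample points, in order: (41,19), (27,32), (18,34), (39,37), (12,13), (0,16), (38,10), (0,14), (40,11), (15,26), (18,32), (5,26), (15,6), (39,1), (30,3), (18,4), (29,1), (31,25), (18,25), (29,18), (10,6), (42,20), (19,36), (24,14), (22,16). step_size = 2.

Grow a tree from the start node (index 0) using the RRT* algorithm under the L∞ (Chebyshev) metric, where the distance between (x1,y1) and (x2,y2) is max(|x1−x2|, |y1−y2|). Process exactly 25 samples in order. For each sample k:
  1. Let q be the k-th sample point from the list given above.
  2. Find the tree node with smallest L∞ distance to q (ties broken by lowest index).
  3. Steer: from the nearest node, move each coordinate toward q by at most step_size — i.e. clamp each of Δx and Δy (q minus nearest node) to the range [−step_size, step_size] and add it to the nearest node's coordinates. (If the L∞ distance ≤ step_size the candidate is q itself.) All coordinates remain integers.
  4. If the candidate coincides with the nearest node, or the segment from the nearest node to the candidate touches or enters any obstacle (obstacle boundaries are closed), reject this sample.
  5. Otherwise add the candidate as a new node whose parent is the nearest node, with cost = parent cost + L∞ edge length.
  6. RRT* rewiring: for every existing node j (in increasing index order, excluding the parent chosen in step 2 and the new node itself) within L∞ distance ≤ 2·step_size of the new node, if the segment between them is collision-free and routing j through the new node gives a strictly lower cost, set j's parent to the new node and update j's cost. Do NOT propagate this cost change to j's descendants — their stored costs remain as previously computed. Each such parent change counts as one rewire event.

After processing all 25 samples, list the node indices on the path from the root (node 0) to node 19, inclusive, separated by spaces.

Path: 0 1 2 3 4 6 8 10 11 12 19

1. q=(41,19) nearest=0 d=41 new=(2,2) → add node 1 parent=0 cost=2
2. q=(27,32) nearest=1 d=30 new=(4,4) → add node 2 parent=1 cost=4
3. q=(18,34) nearest=2 d=30 new=(6,6) → add node 3 parent=2 cost=6
4. q=(39,37) nearest=3 d=33 new=(8,8) → add node 4 parent=3 cost=8
5. q=(12,13) nearest=4 d=5 new=(10,10) → add node 5 parent=4 cost=10
6. q=(0,16) nearest=4 d=8 new=(6,10) → add node 6 parent=4 cost=10
7. q=(38,10) nearest=5 d=28 new=(12,10) → add node 7 parent=5 cost=12
8. q=(0,14) nearest=6 d=6 new=(4,12) → add node 8 parent=6 cost=12
9. q=(40,11) nearest=7 d=28 new=(14,11) → add node 9 parent=7 cost=14
10. q=(15,26) nearest=8 d=14 new=(6,14) → add node 10 parent=8 cost=14
11. q=(18,32) nearest=10 d=18 new=(8,16) → add node 11 parent=10 cost=16
12. q=(5,26) nearest=11 d=10 new=(6,18) → add node 12 parent=11 cost=18
13. q=(15,6) nearest=7 d=4 new=(14,8) → add node 13 parent=7 cost=14
14. q=(39,1) nearest=9 d=25 new=(16,9) → blocked by [16,25]×[4,10], reject
15. q=(30,3) nearest=9 d=16 new=(16,9) → blocked by [16,25]×[4,10], reject
16. q=(18,4) nearest=13 d=4 new=(16,6) → blocked by [16,25]×[4,10], reject
17. q=(29,1) nearest=9 d=15 new=(16,9) → blocked by [16,25]×[4,10], reject
18. q=(31,25) nearest=9 d=17 new=(16,13) → add node 14 parent=9 cost=16
19. q=(18,25) nearest=11 d=10 new=(10,18) → add node 15 parent=11 cost=18
20. q=(29,18) nearest=14 d=13 new=(18,15) → add node 16 parent=14 cost=18
21. q=(10,6) nearest=4 d=2 new=(10,6) → add node 17 parent=4 cost=10
22. q=(42,20) nearest=16 d=24 new=(20,17) → add node 18 parent=16 cost=20
23. q=(19,36) nearest=12 d=18 new=(8,20) → add node 19 parent=12 cost=20
24. q=(24,14) nearest=18 d=4 new=(22,15) → add node 20 parent=18 cost=22
25. q=(22,16) nearest=20 d=1 new=(22,16) → add node 21 parent=20 cost=23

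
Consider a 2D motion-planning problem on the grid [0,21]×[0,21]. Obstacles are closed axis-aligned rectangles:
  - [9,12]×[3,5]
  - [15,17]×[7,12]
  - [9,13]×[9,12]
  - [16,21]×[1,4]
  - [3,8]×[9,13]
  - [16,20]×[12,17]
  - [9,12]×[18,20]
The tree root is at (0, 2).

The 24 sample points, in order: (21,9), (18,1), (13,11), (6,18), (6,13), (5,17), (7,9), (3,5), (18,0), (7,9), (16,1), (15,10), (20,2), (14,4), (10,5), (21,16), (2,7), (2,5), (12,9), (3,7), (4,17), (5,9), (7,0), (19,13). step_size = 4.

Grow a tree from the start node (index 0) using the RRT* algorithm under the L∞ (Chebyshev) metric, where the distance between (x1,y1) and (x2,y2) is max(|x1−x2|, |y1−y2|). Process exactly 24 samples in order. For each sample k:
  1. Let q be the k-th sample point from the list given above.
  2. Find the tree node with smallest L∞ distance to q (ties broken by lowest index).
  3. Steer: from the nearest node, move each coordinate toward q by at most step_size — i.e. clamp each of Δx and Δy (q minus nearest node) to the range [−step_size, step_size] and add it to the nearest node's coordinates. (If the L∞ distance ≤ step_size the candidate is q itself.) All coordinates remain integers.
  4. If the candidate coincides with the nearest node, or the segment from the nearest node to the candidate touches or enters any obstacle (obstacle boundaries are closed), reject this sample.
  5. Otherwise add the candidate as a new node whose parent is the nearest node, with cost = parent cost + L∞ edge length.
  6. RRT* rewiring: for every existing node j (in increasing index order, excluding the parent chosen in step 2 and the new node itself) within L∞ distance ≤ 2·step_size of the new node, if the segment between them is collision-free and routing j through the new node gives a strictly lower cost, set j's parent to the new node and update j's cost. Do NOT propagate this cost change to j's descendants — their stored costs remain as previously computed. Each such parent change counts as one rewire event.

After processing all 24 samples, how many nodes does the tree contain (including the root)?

1. q=(21,9) nearest=0 d=21 new=(4,6) → add node 1 parent=0 cost=4
2. q=(18,1) nearest=1 d=14 new=(8,2) → add node 2 parent=1 cost=8
3. q=(13,11) nearest=1 d=9 new=(8,10) → blocked by [3,8]×[9,13], reject
4. q=(6,18) nearest=1 d=12 new=(6,10) → blocked by [3,8]×[9,13], reject
5. q=(6,13) nearest=1 d=7 new=(6,10) → blocked by [3,8]×[9,13], reject
6. q=(5,17) nearest=1 d=11 new=(5,10) → blocked by [3,8]×[9,13], reject
7. q=(7,9) nearest=1 d=3 new=(7,9) → blocked by [3,8]×[9,13], reject
8. q=(3,5) nearest=1 d=1 new=(3,5) → add node 3 parent=1 cost=5
9. q=(18,0) nearest=2 d=10 new=(12,0) → add node 4 parent=2 cost=12
10. q=(7,9) nearest=1 d=3 new=(7,9) → blocked by [3,8]×[9,13], reject
11. q=(16,1) nearest=4 d=4 new=(16,1) → blocked by [16,21]×[1,4], reject
12. q=(15,10) nearest=2 d=8 new=(12,6) → blocked by [9,12]×[3,5], reject
13. q=(20,2) nearest=4 d=8 new=(16,2) → blocked by [16,21]×[1,4], reject
14. q=(14,4) nearest=4 d=4 new=(14,4) → add node 5 parent=4 cost=16
15. q=(10,5) nearest=2 d=3 new=(10,5) → blocked by [9,12]×[3,5], reject
16. q=(21,16) nearest=5 d=12 new=(18,8) → blocked by [15,17]×[7,12], reject
17. q=(2,7) nearest=1 d=2 new=(2,7) → add node 6 parent=1 cost=6
18. q=(2,5) nearest=3 d=1 new=(2,5) → add node 7 parent=3 cost=6
19. q=(12,9) nearest=5 d=5 new=(12,8) → add node 8 parent=5 cost=20
20. q=(3,7) nearest=1 d=1 new=(3,7) → add node 9 parent=1 cost=5
21. q=(4,17) nearest=8 d=9 new=(8,12) → blocked by [9,13]×[9,12], reject
22. q=(5,9) nearest=9 d=2 new=(5,9) → blocked by [3,8]×[9,13], reject
23. q=(7,0) nearest=2 d=2 new=(7,0) → add node 10 parent=2 cost=10
24. q=(19,13) nearest=8 d=7 new=(16,12) → blocked by [15,17]×[7,12], reject

Node count: 11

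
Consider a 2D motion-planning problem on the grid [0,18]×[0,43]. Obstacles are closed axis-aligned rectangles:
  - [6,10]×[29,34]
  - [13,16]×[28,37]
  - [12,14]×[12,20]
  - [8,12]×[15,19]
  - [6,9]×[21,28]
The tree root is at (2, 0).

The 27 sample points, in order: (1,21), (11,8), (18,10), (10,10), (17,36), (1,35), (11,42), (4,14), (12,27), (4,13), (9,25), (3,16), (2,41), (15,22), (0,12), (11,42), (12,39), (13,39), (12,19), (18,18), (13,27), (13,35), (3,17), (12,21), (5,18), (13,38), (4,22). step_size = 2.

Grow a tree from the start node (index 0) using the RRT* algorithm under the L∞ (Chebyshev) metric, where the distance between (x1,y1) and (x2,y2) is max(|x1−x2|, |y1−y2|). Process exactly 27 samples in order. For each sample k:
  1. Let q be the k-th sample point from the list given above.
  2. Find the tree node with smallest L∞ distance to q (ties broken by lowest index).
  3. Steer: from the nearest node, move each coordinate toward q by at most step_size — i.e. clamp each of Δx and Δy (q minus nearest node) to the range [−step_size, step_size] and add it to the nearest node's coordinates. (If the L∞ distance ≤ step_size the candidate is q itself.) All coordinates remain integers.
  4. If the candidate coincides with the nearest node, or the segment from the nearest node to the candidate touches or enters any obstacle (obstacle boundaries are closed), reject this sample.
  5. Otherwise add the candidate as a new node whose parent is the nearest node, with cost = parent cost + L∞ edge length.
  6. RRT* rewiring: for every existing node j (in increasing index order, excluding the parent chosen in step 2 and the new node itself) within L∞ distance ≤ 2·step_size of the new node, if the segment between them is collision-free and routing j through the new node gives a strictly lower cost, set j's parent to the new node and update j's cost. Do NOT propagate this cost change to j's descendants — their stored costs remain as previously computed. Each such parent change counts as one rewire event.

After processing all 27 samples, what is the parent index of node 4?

1. q=(1,21) nearest=0 d=21 new=(1,2) → add node 1 parent=0 cost=2
2. q=(11,8) nearest=0 d=9 new=(4,2) → add node 2 parent=0 cost=2
3. q=(18,10) nearest=2 d=14 new=(6,4) → add node 3 parent=2 cost=4
4. q=(10,10) nearest=3 d=6 new=(8,6) → add node 4 parent=3 cost=6
5. q=(17,36) nearest=4 d=30 new=(10,8) → add node 5 parent=4 cost=8
6. q=(1,35) nearest=5 d=27 new=(8,10) → add node 6 parent=5 cost=10
7. q=(11,42) nearest=6 d=32 new=(10,12) → add node 7 parent=6 cost=12
8. q=(4,14) nearest=6 d=4 new=(6,12) → add node 8 parent=6 cost=12
9. q=(12,27) nearest=7 d=15 new=(12,14) → blocked by [12,14]×[12,20], reject
10. q=(4,13) nearest=8 d=2 new=(4,13) → add node 9 parent=8 cost=14
11. q=(9,25) nearest=9 d=12 new=(6,15) → add node 10 parent=9 cost=16
12. q=(3,16) nearest=9 d=3 new=(3,15) → add node 11 parent=9 cost=16
13. q=(2,41) nearest=10 d=26 new=(4,17) → add node 12 parent=10 cost=18
14. q=(15,22) nearest=10 d=9 new=(8,17) → blocked by [8,12]×[15,19], reject
15. q=(0,12) nearest=11 d=3 new=(1,13) → add node 13 parent=11 cost=18
16. q=(11,42) nearest=12 d=25 new=(6,19) → add node 14 parent=12 cost=20
17. q=(12,39) nearest=14 d=20 new=(8,21) → blocked by [6,9]×[21,28], reject
18. q=(13,39) nearest=14 d=20 new=(8,21) → blocked by [6,9]×[21,28], reject
19. q=(12,19) nearest=10 d=6 new=(8,17) → blocked by [8,12]×[15,19], reject
20. q=(18,18) nearest=7 d=8 new=(12,14) → blocked by [12,14]×[12,20], reject
21. q=(13,27) nearest=14 d=8 new=(8,21) → blocked by [6,9]×[21,28], reject
22. q=(13,35) nearest=14 d=16 new=(8,21) → blocked by [6,9]×[21,28], reject
23. q=(3,17) nearest=12 d=1 new=(3,17) → add node 15 parent=12 cost=19
24. q=(12,21) nearest=10 d=6 new=(8,17) → blocked by [8,12]×[15,19], reject
25. q=(5,18) nearest=12 d=1 new=(5,18) → add node 16 parent=12 cost=19
26. q=(13,38) nearest=14 d=19 new=(8,21) → blocked by [6,9]×[21,28], reject
27. q=(4,22) nearest=14 d=3 new=(4,21) → add node 17 parent=14 cost=22

Parent of node 4: 3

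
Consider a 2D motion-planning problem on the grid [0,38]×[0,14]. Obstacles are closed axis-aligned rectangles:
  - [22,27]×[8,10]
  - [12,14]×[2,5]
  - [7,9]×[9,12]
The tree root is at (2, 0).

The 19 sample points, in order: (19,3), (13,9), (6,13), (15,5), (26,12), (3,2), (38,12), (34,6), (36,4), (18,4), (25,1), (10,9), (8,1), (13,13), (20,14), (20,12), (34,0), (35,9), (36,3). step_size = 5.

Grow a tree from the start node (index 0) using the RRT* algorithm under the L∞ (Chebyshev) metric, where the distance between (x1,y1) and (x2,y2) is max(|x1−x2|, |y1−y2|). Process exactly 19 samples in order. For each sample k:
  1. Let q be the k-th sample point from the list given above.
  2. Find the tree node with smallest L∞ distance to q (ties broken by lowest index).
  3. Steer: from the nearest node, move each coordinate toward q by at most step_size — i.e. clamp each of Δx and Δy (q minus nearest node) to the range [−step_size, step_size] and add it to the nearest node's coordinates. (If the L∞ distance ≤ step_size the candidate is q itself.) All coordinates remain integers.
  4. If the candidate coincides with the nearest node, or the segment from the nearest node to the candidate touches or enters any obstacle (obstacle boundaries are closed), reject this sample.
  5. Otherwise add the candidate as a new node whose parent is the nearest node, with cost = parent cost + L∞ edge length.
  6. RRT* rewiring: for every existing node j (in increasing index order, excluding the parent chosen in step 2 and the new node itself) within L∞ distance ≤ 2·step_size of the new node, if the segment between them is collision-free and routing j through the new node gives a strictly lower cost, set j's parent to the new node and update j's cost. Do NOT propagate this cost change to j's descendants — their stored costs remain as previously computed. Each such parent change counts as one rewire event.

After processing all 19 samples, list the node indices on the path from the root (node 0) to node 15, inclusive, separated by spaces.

1. q=(19,3) nearest=0 d=17 new=(7,3) → add node 1 parent=0 cost=5
2. q=(13,9) nearest=1 d=6 new=(12,8) → add node 2 parent=1 cost=10
3. q=(6,13) nearest=2 d=6 new=(7,13) → blocked by [7,9]×[9,12], reject
4. q=(15,5) nearest=2 d=3 new=(15,5) → add node 3 parent=2 cost=13
5. q=(26,12) nearest=3 d=11 new=(20,10) → add node 4 parent=3 cost=18
6. q=(3,2) nearest=0 d=2 new=(3,2) → add node 5 parent=0 cost=2
7. q=(38,12) nearest=4 d=18 new=(25,12) → add node 6 parent=4 cost=23
8. q=(34,6) nearest=6 d=9 new=(30,7) → blocked by [22,27]×[8,10], reject
9. q=(36,4) nearest=6 d=11 new=(30,7) → blocked by [22,27]×[8,10], reject
10. q=(18,4) nearest=3 d=3 new=(18,4) → add node 7 parent=3 cost=16
11. q=(25,1) nearest=7 d=7 new=(23,1) → add node 8 parent=7 cost=21
12. q=(10,9) nearest=2 d=2 new=(10,9) → add node 9 parent=2 cost=12
13. q=(8,1) nearest=1 d=2 new=(8,1) → add node 10 parent=1 cost=7
14. q=(13,13) nearest=9 d=4 new=(13,13) → add node 11 parent=9 cost=16
15. q=(20,14) nearest=4 d=4 new=(20,14) → add node 12 parent=4 cost=22
16. q=(20,12) nearest=4 d=2 new=(20,12) → add node 13 parent=4 cost=20
17. q=(34,0) nearest=8 d=11 new=(28,0) → add node 14 parent=8 cost=26
18. q=(35,9) nearest=14 d=9 new=(33,5) → add node 15 parent=14 cost=31
19. q=(36,3) nearest=15 d=3 new=(36,3) → add node 16 parent=15 cost=34

Path: 0 1 2 3 7 8 14 15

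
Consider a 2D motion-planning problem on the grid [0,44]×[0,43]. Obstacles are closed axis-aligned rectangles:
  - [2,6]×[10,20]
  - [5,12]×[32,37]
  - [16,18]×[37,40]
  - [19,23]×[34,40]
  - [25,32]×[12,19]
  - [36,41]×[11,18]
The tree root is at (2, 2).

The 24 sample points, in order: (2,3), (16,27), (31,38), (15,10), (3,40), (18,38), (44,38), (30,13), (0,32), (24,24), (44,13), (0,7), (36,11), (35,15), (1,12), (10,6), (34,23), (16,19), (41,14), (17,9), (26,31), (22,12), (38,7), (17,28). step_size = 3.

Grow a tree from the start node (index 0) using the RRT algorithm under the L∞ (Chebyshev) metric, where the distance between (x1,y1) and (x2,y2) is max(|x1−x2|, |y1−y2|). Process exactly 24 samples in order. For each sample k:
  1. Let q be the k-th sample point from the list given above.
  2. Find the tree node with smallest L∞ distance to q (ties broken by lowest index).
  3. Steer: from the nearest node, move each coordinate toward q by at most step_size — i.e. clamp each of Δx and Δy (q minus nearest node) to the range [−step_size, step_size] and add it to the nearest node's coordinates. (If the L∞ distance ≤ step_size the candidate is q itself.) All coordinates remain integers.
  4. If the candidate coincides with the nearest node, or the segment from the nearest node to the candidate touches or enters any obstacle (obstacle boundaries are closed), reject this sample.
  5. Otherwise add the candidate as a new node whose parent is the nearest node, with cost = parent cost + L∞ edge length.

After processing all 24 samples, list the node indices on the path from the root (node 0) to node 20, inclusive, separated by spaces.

1. q=(2,3) nearest=0 d=1 new=(2,3) → add node 1 parent=0 cost=1
2. q=(16,27) nearest=1 d=24 new=(5,6) → add node 2 parent=1 cost=4
3. q=(31,38) nearest=2 d=32 new=(8,9) → add node 3 parent=2 cost=7
4. q=(15,10) nearest=3 d=7 new=(11,10) → add node 4 parent=3 cost=10
5. q=(3,40) nearest=4 d=30 new=(8,13) → add node 5 parent=4 cost=13
6. q=(18,38) nearest=5 d=25 new=(11,16) → add node 6 parent=5 cost=16
7. q=(44,38) nearest=4 d=33 new=(14,13) → add node 7 parent=4 cost=13
8. q=(30,13) nearest=7 d=16 new=(17,13) → add node 8 parent=7 cost=16
9. q=(0,32) nearest=6 d=16 new=(8,19) → add node 9 parent=6 cost=19
10. q=(24,24) nearest=7 d=11 new=(17,16) → add node 10 parent=7 cost=16
11. q=(44,13) nearest=8 d=27 new=(20,13) → add node 11 parent=8 cost=19
12. q=(0,7) nearest=1 d=4 new=(0,6) → add node 12 parent=1 cost=4
13. q=(36,11) nearest=11 d=16 new=(23,11) → add node 13 parent=11 cost=22
14. q=(35,15) nearest=13 d=12 new=(26,14) → blocked by [25,32]×[12,19], reject
15. q=(1,12) nearest=2 d=6 new=(2,9) → add node 14 parent=2 cost=7
16. q=(10,6) nearest=3 d=3 new=(10,6) → add node 15 parent=3 cost=10
17. q=(34,23) nearest=13 d=12 new=(26,14) → blocked by [25,32]×[12,19], reject
18. q=(16,19) nearest=10 d=3 new=(16,19) → add node 16 parent=10 cost=19
19. q=(41,14) nearest=13 d=18 new=(26,14) → blocked by [25,32]×[12,19], reject
20. q=(17,9) nearest=7 d=4 new=(17,10) → add node 17 parent=7 cost=16
21. q=(26,31) nearest=16 d=12 new=(19,22) → add node 18 parent=16 cost=22
22. q=(22,12) nearest=13 d=1 new=(22,12) → add node 19 parent=13 cost=23
23. q=(38,7) nearest=13 d=15 new=(26,8) → add node 20 parent=13 cost=25
24. q=(17,28) nearest=18 d=6 new=(17,25) → add node 21 parent=18 cost=25

Path: 0 1 2 3 4 7 8 11 13 20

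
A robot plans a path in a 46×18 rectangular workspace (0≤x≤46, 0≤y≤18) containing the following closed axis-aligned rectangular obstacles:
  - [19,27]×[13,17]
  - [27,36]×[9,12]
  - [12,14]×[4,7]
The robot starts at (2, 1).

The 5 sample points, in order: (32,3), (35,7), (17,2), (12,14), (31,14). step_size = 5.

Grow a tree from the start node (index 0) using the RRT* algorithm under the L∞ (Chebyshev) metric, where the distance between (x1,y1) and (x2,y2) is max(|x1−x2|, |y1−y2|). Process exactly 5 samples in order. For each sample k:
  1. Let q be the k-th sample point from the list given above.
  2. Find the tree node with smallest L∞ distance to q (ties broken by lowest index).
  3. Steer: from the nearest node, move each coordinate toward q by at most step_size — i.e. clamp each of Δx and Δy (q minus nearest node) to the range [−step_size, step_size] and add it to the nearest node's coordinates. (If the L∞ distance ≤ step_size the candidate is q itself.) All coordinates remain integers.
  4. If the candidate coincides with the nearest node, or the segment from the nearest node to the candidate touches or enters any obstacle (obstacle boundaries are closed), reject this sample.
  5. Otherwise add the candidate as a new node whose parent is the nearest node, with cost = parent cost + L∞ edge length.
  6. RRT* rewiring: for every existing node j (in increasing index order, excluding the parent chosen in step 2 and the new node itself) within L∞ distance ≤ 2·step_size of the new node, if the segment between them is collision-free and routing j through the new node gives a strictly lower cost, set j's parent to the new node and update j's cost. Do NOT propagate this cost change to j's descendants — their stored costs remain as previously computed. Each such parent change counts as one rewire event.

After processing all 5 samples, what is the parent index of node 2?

1. q=(32,3) nearest=0 d=30 new=(7,3) → add node 1 parent=0 cost=5
2. q=(35,7) nearest=1 d=28 new=(12,7) → blocked by [12,14]×[4,7], reject
3. q=(17,2) nearest=1 d=10 new=(12,2) → add node 2 parent=1 cost=10
4. q=(12,14) nearest=1 d=11 new=(12,8) → add node 3 parent=1 cost=10
5. q=(31,14) nearest=2 d=19 new=(17,7) → blocked by [12,14]×[4,7], reject

Parent of node 2: 1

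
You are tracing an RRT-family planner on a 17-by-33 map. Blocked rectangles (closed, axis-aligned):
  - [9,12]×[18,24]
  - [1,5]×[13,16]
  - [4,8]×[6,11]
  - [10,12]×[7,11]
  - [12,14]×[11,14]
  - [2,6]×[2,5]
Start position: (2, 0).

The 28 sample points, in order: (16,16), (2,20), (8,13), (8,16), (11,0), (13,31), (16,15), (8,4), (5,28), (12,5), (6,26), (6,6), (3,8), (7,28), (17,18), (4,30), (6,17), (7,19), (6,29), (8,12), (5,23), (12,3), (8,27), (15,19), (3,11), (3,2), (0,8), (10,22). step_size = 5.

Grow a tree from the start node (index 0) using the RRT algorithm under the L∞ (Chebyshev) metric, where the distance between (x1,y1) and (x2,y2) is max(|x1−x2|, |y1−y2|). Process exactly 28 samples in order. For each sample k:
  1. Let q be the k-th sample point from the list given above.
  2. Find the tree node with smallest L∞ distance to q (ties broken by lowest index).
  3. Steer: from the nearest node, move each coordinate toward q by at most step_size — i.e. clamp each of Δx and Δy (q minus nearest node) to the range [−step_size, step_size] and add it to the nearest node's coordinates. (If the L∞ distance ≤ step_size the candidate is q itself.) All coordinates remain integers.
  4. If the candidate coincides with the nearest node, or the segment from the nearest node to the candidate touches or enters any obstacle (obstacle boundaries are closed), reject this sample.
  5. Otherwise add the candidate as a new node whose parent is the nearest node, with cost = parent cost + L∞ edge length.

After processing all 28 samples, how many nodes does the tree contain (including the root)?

1. q=(16,16) nearest=0 d=16 new=(7,5) → blocked by [2,6]×[2,5], reject
2. q=(2,20) nearest=0 d=20 new=(2,5) → blocked by [2,6]×[2,5], reject
3. q=(8,13) nearest=0 d=13 new=(7,5) → blocked by [2,6]×[2,5], reject
4. q=(8,16) nearest=0 d=16 new=(7,5) → blocked by [2,6]×[2,5], reject
5. q=(11,0) nearest=0 d=9 new=(7,0) → add node 1 parent=0 cost=5
6. q=(13,31) nearest=0 d=31 new=(7,5) → blocked by [2,6]×[2,5], reject
7. q=(16,15) nearest=0 d=15 new=(7,5) → blocked by [2,6]×[2,5], reject
8. q=(8,4) nearest=1 d=4 new=(8,4) → add node 2 parent=1 cost=9
9. q=(5,28) nearest=2 d=24 new=(5,9) → blocked by [4,8]×[6,11], reject
10. q=(12,5) nearest=2 d=4 new=(12,5) → add node 3 parent=2 cost=13
11. q=(6,26) nearest=3 d=21 new=(7,10) → blocked by [4,8]×[6,11], reject
12. q=(6,6) nearest=2 d=2 new=(6,6) → blocked by [4,8]×[6,11], reject
13. q=(3,8) nearest=2 d=5 new=(3,8) → blocked by [4,8]×[6,11], reject
14. q=(7,28) nearest=3 d=23 new=(7,10) → blocked by [4,8]×[6,11], reject
15. q=(17,18) nearest=3 d=13 new=(17,10) → add node 4 parent=3 cost=18
16. q=(4,30) nearest=4 d=20 new=(12,15) → blocked by [12,14]×[11,14], reject
17. q=(6,17) nearest=4 d=11 new=(12,15) → blocked by [12,14]×[11,14], reject
18. q=(7,19) nearest=4 d=10 new=(12,15) → blocked by [12,14]×[11,14], reject
19. q=(6,29) nearest=4 d=19 new=(12,15) → blocked by [12,14]×[11,14], reject
20. q=(8,12) nearest=3 d=7 new=(8,10) → blocked by [4,8]×[6,11], reject
21. q=(5,23) nearest=4 d=13 new=(12,15) → blocked by [12,14]×[11,14], reject
22. q=(12,3) nearest=3 d=2 new=(12,3) → add node 5 parent=3 cost=15
23. q=(8,27) nearest=4 d=17 new=(12,15) → blocked by [12,14]×[11,14], reject
24. q=(15,19) nearest=4 d=9 new=(15,15) → add node 6 parent=4 cost=23
25. q=(3,11) nearest=2 d=7 new=(3,9) → blocked by [4,8]×[6,11], reject
26. q=(3,2) nearest=0 d=2 new=(3,2) → blocked by [2,6]×[2,5], reject
27. q=(0,8) nearest=0 d=8 new=(0,5) → add node 7 parent=0 cost=5
28. q=(10,22) nearest=6 d=7 new=(10,20) → blocked by [9,12]×[18,24], reject

Node count: 8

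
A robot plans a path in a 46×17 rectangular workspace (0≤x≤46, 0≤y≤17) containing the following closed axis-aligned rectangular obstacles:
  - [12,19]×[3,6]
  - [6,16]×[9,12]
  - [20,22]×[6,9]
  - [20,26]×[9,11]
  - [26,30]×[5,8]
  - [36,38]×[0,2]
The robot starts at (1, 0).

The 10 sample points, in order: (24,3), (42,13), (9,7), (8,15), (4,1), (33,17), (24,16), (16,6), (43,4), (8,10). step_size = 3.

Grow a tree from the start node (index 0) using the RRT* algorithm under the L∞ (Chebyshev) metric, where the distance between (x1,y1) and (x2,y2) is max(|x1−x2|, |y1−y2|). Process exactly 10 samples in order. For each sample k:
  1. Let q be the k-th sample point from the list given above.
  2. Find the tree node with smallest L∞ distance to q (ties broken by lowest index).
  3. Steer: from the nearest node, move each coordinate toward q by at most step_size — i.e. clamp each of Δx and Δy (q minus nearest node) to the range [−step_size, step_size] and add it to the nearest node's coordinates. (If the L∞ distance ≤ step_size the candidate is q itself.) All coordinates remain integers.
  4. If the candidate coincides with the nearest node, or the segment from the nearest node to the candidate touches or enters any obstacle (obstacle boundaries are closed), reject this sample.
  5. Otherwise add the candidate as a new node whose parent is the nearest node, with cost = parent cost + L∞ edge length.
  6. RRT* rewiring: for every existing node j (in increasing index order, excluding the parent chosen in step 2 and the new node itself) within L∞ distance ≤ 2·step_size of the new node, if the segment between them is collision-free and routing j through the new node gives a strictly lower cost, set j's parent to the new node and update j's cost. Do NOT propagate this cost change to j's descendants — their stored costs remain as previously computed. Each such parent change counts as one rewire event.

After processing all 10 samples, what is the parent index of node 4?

1. q=(24,3) nearest=0 d=23 new=(4,3) → add node 1 parent=0 cost=3
2. q=(42,13) nearest=1 d=38 new=(7,6) → add node 2 parent=1 cost=6
3. q=(9,7) nearest=2 d=2 new=(9,7) → add node 3 parent=2 cost=8
4. q=(8,15) nearest=3 d=8 new=(8,10) → blocked by [6,16]×[9,12], reject
5. q=(4,1) nearest=1 d=2 new=(4,1) → add node 4 parent=1 cost=5
6. q=(33,17) nearest=3 d=24 new=(12,10) → blocked by [6,16]×[9,12], reject
7. q=(24,16) nearest=3 d=15 new=(12,10) → blocked by [6,16]×[9,12], reject
8. q=(16,6) nearest=3 d=7 new=(12,6) → blocked by [12,19]×[3,6], reject
9. q=(43,4) nearest=3 d=34 new=(12,4) → blocked by [12,19]×[3,6], reject
10. q=(8,10) nearest=3 d=3 new=(8,10) → blocked by [6,16]×[9,12], reject

Parent of node 4: 1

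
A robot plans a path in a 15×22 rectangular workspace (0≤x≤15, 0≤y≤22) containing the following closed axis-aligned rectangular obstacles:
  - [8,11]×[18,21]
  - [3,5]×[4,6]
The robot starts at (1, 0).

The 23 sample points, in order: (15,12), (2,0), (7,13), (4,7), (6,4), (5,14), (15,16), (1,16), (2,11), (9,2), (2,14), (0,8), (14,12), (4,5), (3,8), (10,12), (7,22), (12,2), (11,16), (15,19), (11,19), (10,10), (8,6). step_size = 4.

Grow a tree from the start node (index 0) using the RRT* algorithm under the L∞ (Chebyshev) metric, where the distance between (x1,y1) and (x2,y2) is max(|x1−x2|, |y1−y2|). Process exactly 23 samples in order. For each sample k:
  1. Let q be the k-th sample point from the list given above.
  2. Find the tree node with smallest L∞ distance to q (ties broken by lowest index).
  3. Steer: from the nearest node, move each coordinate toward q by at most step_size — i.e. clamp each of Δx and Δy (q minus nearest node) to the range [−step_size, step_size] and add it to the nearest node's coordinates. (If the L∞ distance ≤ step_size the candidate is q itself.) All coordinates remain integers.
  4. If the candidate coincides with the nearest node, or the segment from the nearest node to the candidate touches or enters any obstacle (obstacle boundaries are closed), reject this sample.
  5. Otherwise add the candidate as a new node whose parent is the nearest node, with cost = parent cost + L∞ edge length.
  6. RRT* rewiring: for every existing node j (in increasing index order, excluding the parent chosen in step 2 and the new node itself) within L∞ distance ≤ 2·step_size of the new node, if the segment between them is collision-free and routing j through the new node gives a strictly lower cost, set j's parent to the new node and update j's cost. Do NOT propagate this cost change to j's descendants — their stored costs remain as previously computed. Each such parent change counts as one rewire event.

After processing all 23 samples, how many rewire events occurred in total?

1. q=(15,12) nearest=0 d=14 new=(5,4) → blocked by [3,5]×[4,6], reject
2. q=(2,0) nearest=0 d=1 new=(2,0) → add node 1 parent=0 cost=1
3. q=(7,13) nearest=0 d=13 new=(5,4) → blocked by [3,5]×[4,6], reject
4. q=(4,7) nearest=0 d=7 new=(4,4) → blocked by [3,5]×[4,6], reject
5. q=(6,4) nearest=1 d=4 new=(6,4) → add node 2 parent=1 cost=5
6. q=(5,14) nearest=2 d=10 new=(5,8) → add node 3 parent=2 cost=9
7. q=(15,16) nearest=3 d=10 new=(9,12) → add node 4 parent=3 cost=13
8. q=(1,16) nearest=3 d=8 new=(1,12) → add node 5 parent=3 cost=13
9. q=(2,11) nearest=5 d=1 new=(2,11) → add node 6 parent=5 cost=14
10. q=(9,2) nearest=2 d=3 new=(9,2) → add node 7 parent=2 cost=8
11. q=(2,14) nearest=5 d=2 new=(2,14) → add node 8 parent=5 cost=15
12. q=(0,8) nearest=6 d=3 new=(0,8) → add node 9 parent=6 cost=17
13. q=(14,12) nearest=4 d=5 new=(13,12) → add node 10 parent=4 cost=17
14. q=(4,5) nearest=2 d=2 new=(4,5) → blocked by [3,5]×[4,6], reject
15. q=(3,8) nearest=3 d=2 new=(3,8) → add node 11 parent=3 cost=11; rewire 9→11 (14<17)
16. q=(10,12) nearest=4 d=1 new=(10,12) → add node 12 parent=4 cost=14
17. q=(7,22) nearest=8 d=8 new=(6,18) → add node 13 parent=8 cost=19
18. q=(12,2) nearest=7 d=3 new=(12,2) → add node 14 parent=7 cost=11
19. q=(11,16) nearest=4 d=4 new=(11,16) → add node 15 parent=4 cost=17
20. q=(15,19) nearest=15 d=4 new=(15,19) → add node 16 parent=15 cost=21
21. q=(11,19) nearest=15 d=3 new=(11,19) → blocked by [8,11]×[18,21], reject
22. q=(10,10) nearest=4 d=2 new=(10,10) → add node 17 parent=4 cost=15
23. q=(8,6) nearest=2 d=2 new=(8,6) → add node 18 parent=2 cost=7; rewire 6→18 (13<14); rewire 10→18 (13<17); rewire 12→18 (13<14); rewire 17→18 (11<15)

Rewire events: 5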